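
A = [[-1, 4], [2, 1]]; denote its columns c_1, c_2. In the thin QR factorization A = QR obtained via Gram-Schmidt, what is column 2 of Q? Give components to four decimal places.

e_1 = c_1/‖c_1‖ = (-1, 2)/2.2361 = (-0.4472, 0.8944).
r_{12} = e_1·c_2 = -0.8944.
u_2 = c_2 + 0.8944·e_1 = (3.6000, 1.8000).
‖u_2‖ = 4.0249, so e_2 = (0.8944, 0.4472).

e_2 = (0.8944, 0.4472)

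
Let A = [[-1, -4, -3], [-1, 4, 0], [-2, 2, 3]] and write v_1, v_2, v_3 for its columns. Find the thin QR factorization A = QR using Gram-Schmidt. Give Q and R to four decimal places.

v_1 = (-1, -1, -2); ‖v_1‖ = 2.4495, so q_1 = (-0.4082, -0.4082, -0.8165).
q_1·v_2 = (-0.4082)·(-4) + (-0.4082)·4 + (-0.8165)·2 = -1.6330.
u_2 = v_2 + 1.6330·q_1 = (-4.6667, 3.3333, 0.6667).
‖u_2‖ = 5.7735, so q_2 = (-0.8083, 0.5774, 0.1155).
q_1·v_3 = (-0.4082)·(-3) + (-0.4082)·0 + (-0.8165)·3 = -1.2247; q_2·v_3 = (-0.8083)·(-3) + 0.5774·0 + 0.1155·3 = 2.7713.
u_3 = v_3 + 1.2247·q_1 − 2.7713·q_2 = (-1.2600, -2.1000, 1.6800).
‖u_3‖ = 2.9698, so q_3 = (-0.4243, -0.7071, 0.5657).

Q = [[-0.4082, -0.8083, -0.4243], [-0.4082, 0.5774, -0.7071], [-0.8165, 0.1155, 0.5657]], R = [[2.4495, -1.6330, -1.2247], [0.0000, 5.7735, 2.7713], [0.0000, 0.0000, 2.9698]]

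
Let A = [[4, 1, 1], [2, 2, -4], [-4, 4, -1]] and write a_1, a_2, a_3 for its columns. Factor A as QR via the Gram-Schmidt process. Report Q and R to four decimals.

Q = [[0.6667, 0.4308, 0.6082], [0.3333, 0.5575, -0.7603], [-0.6667, 0.7096, 0.2281]], R = [[6.0000, -1.3333, 0.0000], [0.0000, 4.3843, -2.5089], [0.0000, 0.0000, 3.4213]]

a_1 = (4, 2, -4); ‖a_1‖ = 6.0000, so q_1 = (0.6667, 0.3333, -0.6667).
q_1·a_2 = 0.6667·1 + 0.3333·2 + (-0.6667)·4 = -1.3333.
u_2 = a_2 + 1.3333·q_1 = (1.8889, 2.4444, 3.1111).
‖u_2‖ = 4.3843, so q_2 = (0.4308, 0.5575, 0.7096).
q_1·a_3 = 0.6667·1 + 0.3333·(-4) + (-0.6667)·(-1) = 0.0000; q_2·a_3 = 0.4308·1 + 0.5575·(-4) + 0.7096·(-1) = -2.5089.
u_3 = a_3 + 0.0000·q_1 + 2.5089·q_2 = (2.0809, -2.6012, 0.7803).
‖u_3‖ = 3.4213, so q_3 = (0.6082, -0.7603, 0.2281).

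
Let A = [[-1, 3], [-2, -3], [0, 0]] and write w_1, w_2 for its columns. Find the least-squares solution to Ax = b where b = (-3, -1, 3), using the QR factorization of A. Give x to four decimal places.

x = (1.3333, -0.5556)

w_1 = (-1, -2, 0); ‖w_1‖ = 2.2361, so q_1 = (-0.4472, -0.8944, 0.0000).
q_1·w_2 = (-0.4472)·3 + (-0.8944)·(-3) + 0.0000·0 = 1.3416.
u_2 = w_2 − 1.3416·q_1 = (3.6000, -1.8000, 0.0000).
‖u_2‖ = 4.0249, so q_2 = (0.8944, -0.4472, 0.0000).
Qᵀb = (2.2361, -2.2361).
Back-substitute: x_2 = -2.2361/4.0249 = -0.5556.
x_1 = (2.2361 − 1.3416·(-0.5556))/2.2361 = 1.3333.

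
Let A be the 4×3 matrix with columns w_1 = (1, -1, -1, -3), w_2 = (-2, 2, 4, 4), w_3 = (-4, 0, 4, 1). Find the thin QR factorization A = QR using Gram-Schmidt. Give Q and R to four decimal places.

e_1 = w_1/‖w_1‖ = (1, -1, -1, -3)/3.4641 = (0.2887, -0.2887, -0.2887, -0.8660).
r_{12} = e_1·w_2 = -5.7735.
u_2 = w_2 + 5.7735·e_1 = (-0.3333, 0.3333, 2.3333, -1.0000).
‖u_2‖ = 2.5820, so e_2 = (-0.1291, 0.1291, 0.9037, -0.3873).
r_{13} = e_1·w_3 = -3.1754; r_{23} = e_2·w_3 = 3.7439.
u_3 = w_3 + 3.1754·e_1 − 3.7439·e_2 = (-2.6000, -1.4000, -0.3000, -0.3000).
‖u_3‖ = 2.9833, so e_3 = (-0.8715, -0.4693, -0.1006, -0.1006).

Q = [[0.2887, -0.1291, -0.8715], [-0.2887, 0.1291, -0.4693], [-0.2887, 0.9037, -0.1006], [-0.8660, -0.3873, -0.1006]], R = [[3.4641, -5.7735, -3.1754], [0.0000, 2.5820, 3.7439], [0.0000, 0.0000, 2.9833]]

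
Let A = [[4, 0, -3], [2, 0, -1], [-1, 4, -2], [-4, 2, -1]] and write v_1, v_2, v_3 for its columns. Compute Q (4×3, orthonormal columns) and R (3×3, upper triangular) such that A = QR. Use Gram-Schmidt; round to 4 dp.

v_1 = (4, 2, -1, -4); ‖v_1‖ = 6.0828, so e_1 = (0.6576, 0.3288, -0.1644, -0.6576).
e_1·v_2 = 0.6576·0 + 0.3288·0 + (-0.1644)·4 + (-0.6576)·2 = -1.9728.
u_2 = v_2 + 1.9728·e_1 = (1.2973, 0.6486, 3.6757, 0.7027).
‖u_2‖ = 4.0135, so e_2 = (0.3232, 0.1616, 0.9158, 0.1751).
e_1·v_3 = 0.6576·(-3) + 0.3288·(-1) + (-0.1644)·(-2) + (-0.6576)·(-1) = -1.3152; e_2·v_3 = 0.3232·(-3) + 0.1616·(-1) + 0.9158·(-2) + 0.1751·(-1) = -3.1381.
u_3 = v_3 + 1.3152·e_1 + 3.1381·e_2 = (-1.1208, -0.0604, 0.6577, -1.3154).
‖u_3‖ = 1.8501, so e_3 = (-0.6058, -0.0326, 0.3555, -0.7110).

Q = [[0.6576, 0.3232, -0.6058], [0.3288, 0.1616, -0.0326], [-0.1644, 0.9158, 0.3555], [-0.6576, 0.1751, -0.7110]], R = [[6.0828, -1.9728, -1.3152], [0.0000, 4.0135, -3.1381], [0.0000, 0.0000, 1.8501]]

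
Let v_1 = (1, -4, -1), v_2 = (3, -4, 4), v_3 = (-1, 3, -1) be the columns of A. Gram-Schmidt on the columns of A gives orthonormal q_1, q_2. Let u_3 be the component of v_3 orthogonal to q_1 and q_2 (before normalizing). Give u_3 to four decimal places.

q_1 = v_1/‖v_1‖ = (1, -4, -1)/4.2426 = (0.2357, -0.9428, -0.2357).
r_{12} = q_1·v_2 = 3.5355.
u_2 = v_2 − 3.5355·q_1 = (2.1667, -0.6667, 4.8333).
‖u_2‖ = 5.3385, so q_2 = (0.4059, -0.1249, 0.9054).
r_{13} = q_1·v_3 = -2.8284; r_{23} = q_2·v_3 = -1.6859.
u_3 = v_3 + 2.8284·q_1 + 1.6859·q_2 = (0.3509, 0.1228, -0.1404).

u_3 = (0.3509, 0.1228, -0.1404)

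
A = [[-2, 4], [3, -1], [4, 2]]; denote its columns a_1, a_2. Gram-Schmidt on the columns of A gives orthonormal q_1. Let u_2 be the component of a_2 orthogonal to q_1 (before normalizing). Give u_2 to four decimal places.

u_2 = (3.7931, -0.6897, 2.4138)

q_1 = a_1/‖a_1‖ = (-2, 3, 4)/5.3852 = (-0.3714, 0.5571, 0.7428).
r_{12} = q_1·a_2 = -0.5571.
u_2 = a_2 + 0.5571·q_1 = (3.7931, -0.6897, 2.4138).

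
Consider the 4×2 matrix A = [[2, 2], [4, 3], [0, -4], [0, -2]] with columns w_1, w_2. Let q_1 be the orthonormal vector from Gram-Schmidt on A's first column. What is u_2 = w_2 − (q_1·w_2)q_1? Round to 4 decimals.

w_1 = (2, 4, 0, 0); ‖w_1‖ = 4.4721, so q_1 = (0.4472, 0.8944, 0.0000, 0.0000).
q_1·w_2 = 0.4472·2 + 0.8944·3 + 0.0000·(-4) + 0.0000·(-2) = 3.5777.
u_2 = w_2 − 3.5777·q_1 = (0.4000, -0.2000, -4.0000, -2.0000).

u_2 = (0.4000, -0.2000, -4.0000, -2.0000)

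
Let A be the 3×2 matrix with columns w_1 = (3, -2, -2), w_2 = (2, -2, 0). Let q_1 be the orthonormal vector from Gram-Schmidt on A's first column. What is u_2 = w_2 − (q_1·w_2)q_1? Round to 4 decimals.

w_1 = (3, -2, -2); ‖w_1‖ = 4.1231, so q_1 = (0.7276, -0.4851, -0.4851).
q_1·w_2 = 0.7276·2 + (-0.4851)·(-2) + (-0.4851)·0 = 2.4254.
u_2 = w_2 − 2.4254·q_1 = (0.2353, -0.8235, 1.1765).

u_2 = (0.2353, -0.8235, 1.1765)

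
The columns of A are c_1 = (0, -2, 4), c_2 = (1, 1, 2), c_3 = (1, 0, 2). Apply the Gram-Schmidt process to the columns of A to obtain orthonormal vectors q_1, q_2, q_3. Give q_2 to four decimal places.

c_1 = (0, -2, 4); ‖c_1‖ = 4.4721, so q_1 = (0.0000, -0.4472, 0.8944).
q_1·c_2 = 0.0000·1 + (-0.4472)·1 + 0.8944·2 = 1.3416.
u_2 = c_2 − 1.3416·q_1 = (1.0000, 1.6000, 0.8000).
‖u_2‖ = 2.0494, so q_2 = (0.4880, 0.7807, 0.3904).

q_2 = (0.4880, 0.7807, 0.3904)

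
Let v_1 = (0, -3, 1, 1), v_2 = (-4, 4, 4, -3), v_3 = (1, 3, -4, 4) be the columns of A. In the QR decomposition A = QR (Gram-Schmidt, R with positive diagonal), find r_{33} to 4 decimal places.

r_{33} = 4.0440

v_1 = (0, -3, 1, 1); ‖v_1‖ = 3.3166, so e_1 = (0.0000, -0.9045, 0.3015, 0.3015).
e_1·v_2 = 0.0000·(-4) + (-0.9045)·4 + 0.3015·4 + 0.3015·(-3) = -3.3166.
u_2 = v_2 + 3.3166·e_1 = (-4.0000, 1.0000, 5.0000, -2.0000).
‖u_2‖ = 6.7823, so e_2 = (-0.5898, 0.1474, 0.7372, -0.2949).
e_1·v_3 = 0.0000·1 + (-0.9045)·3 + 0.3015·(-4) + 0.3015·4 = -2.7136; e_2·v_3 = (-0.5898)·1 + 0.1474·3 + 0.7372·(-4) + (-0.2949)·4 = -4.2758.
u_3 = v_3 + 2.7136·e_1 + 4.2758·e_2 = (-1.5217, 1.1759, -0.0296, 3.5573).
r_{33} = ‖u_3‖ = 4.0440.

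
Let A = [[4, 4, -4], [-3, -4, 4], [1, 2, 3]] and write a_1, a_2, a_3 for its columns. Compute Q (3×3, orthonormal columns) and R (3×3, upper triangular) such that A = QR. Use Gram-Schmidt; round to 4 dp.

Q = [[0.7845, -0.5230, 0.3333], [-0.5883, -0.4576, 0.6667], [0.1961, 0.7191, 0.6667]], R = [[5.0990, 5.8835, -4.9029], [0.0000, 1.1767, 2.4188], [0.0000, 0.0000, 3.3333]]

a_1 = (4, -3, 1); ‖a_1‖ = 5.0990, so q_1 = (0.7845, -0.5883, 0.1961).
q_1·a_2 = 0.7845·4 + (-0.5883)·(-4) + 0.1961·2 = 5.8835.
u_2 = a_2 − 5.8835·q_1 = (-0.6154, -0.5385, 0.8462).
‖u_2‖ = 1.1767, so q_2 = (-0.5230, -0.4576, 0.7191).
q_1·a_3 = 0.7845·(-4) + (-0.5883)·4 + 0.1961·3 = -4.9029; q_2·a_3 = (-0.5230)·(-4) + (-0.4576)·4 + 0.7191·3 = 2.4188.
u_3 = a_3 + 4.9029·q_1 − 2.4188·q_2 = (1.1111, 2.2222, 2.2222).
‖u_3‖ = 3.3333, so q_3 = (0.3333, 0.6667, 0.6667).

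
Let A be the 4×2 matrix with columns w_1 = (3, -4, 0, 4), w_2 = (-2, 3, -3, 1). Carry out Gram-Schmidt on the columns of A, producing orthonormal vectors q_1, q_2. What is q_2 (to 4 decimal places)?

w_1 = (3, -4, 0, 4); ‖w_1‖ = 6.4031, so q_1 = (0.4685, -0.6247, 0.0000, 0.6247).
q_1·w_2 = 0.4685·(-2) + (-0.6247)·3 + 0.0000·(-3) + 0.6247·1 = -2.1864.
u_2 = w_2 + 2.1864·q_1 = (-0.9756, 1.6341, -3.0000, 2.3659).
‖u_2‖ = 4.2684, so q_2 = (-0.2286, 0.3828, -0.7028, 0.5543).

q_2 = (-0.2286, 0.3828, -0.7028, 0.5543)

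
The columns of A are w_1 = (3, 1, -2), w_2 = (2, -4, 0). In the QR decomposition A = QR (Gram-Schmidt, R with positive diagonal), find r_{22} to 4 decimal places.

r_{22} = 4.4401

e_1 = w_1/‖w_1‖ = (3, 1, -2)/3.7417 = (0.8018, 0.2673, -0.5345).
r_{12} = e_1·w_2 = 0.5345.
u_2 = w_2 − 0.5345·e_1 = (1.5714, -4.1429, 0.2857).
r_{22} = ‖u_2‖ = 4.4401.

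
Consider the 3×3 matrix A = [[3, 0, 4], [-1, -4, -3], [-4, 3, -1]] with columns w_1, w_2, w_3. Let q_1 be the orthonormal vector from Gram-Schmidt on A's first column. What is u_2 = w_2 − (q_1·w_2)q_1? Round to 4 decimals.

w_1 = (3, -1, -4); ‖w_1‖ = 5.0990, so q_1 = (0.5883, -0.1961, -0.7845).
q_1·w_2 = 0.5883·0 + (-0.1961)·(-4) + (-0.7845)·3 = -1.5689.
u_2 = w_2 + 1.5689·q_1 = (0.9231, -4.3077, 1.7692).

u_2 = (0.9231, -4.3077, 1.7692)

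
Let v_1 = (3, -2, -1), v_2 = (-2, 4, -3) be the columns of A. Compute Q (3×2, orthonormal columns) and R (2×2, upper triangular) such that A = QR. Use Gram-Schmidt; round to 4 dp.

Q = [[0.8018, 0.0792], [-0.5345, 0.5383], [-0.2673, -0.8391]], R = [[3.7417, -2.9399], [0.0000, 4.5119]]

v_1 = (3, -2, -1); ‖v_1‖ = 3.7417, so e_1 = (0.8018, -0.5345, -0.2673).
e_1·v_2 = 0.8018·(-2) + (-0.5345)·4 + (-0.2673)·(-3) = -2.9399.
u_2 = v_2 + 2.9399·e_1 = (0.3571, 2.4286, -3.7857).
‖u_2‖ = 4.5119, so e_2 = (0.0792, 0.5383, -0.8391).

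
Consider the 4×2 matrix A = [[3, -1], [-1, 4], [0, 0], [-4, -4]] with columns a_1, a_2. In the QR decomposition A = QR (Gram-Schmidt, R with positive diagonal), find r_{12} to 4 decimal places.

r_{12} = 1.7650

a_1 = (3, -1, 0, -4); ‖a_1‖ = 5.0990, so e_1 = (0.5883, -0.1961, 0.0000, -0.7845).
r_{12} = e_1·a_2 = 1.7650.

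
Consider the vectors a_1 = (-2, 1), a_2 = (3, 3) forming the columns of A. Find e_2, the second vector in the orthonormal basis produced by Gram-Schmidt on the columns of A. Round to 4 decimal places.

e_2 = (0.4472, 0.8944)

a_1 = (-2, 1); ‖a_1‖ = 2.2361, so e_1 = (-0.8944, 0.4472).
e_1·a_2 = (-0.8944)·3 + 0.4472·3 = -1.3416.
u_2 = a_2 + 1.3416·e_1 = (1.8000, 3.6000).
‖u_2‖ = 4.0249, so e_2 = (0.4472, 0.8944).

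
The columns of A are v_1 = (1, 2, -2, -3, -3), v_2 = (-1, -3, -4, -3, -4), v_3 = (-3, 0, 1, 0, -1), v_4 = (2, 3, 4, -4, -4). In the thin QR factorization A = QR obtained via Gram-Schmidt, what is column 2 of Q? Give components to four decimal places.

v_1 = (1, 2, -2, -3, -3); ‖v_1‖ = 5.1962, so e_1 = (0.1925, 0.3849, -0.3849, -0.5774, -0.5774).
e_1·v_2 = 0.1925·(-1) + 0.3849·(-3) + (-0.3849)·(-4) + (-0.5774)·(-3) + (-0.5774)·(-4) = 4.2339.
u_2 = v_2 − 4.2339·e_1 = (-1.8148, -4.6296, -2.3704, -0.5556, -1.5556).
‖u_2‖ = 5.7510, so e_2 = (-0.3156, -0.8050, -0.4122, -0.0966, -0.2705).

e_2 = (-0.3156, -0.8050, -0.4122, -0.0966, -0.2705)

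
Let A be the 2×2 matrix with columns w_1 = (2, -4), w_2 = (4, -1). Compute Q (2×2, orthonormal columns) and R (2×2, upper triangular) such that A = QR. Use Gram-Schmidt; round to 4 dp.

Q = [[0.4472, 0.8944], [-0.8944, 0.4472]], R = [[4.4721, 2.6833], [0.0000, 3.1305]]

q_1 = w_1/‖w_1‖ = (2, -4)/4.4721 = (0.4472, -0.8944).
r_{12} = q_1·w_2 = 2.6833.
u_2 = w_2 − 2.6833·q_1 = (2.8000, 1.4000).
‖u_2‖ = 3.1305, so q_2 = (0.8944, 0.4472).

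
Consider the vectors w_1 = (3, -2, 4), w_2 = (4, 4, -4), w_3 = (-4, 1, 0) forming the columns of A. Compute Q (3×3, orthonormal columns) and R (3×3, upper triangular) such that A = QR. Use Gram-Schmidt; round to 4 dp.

Q = [[0.5571, 0.7990, -0.2265], [-0.3714, 0.4836, 0.7926], [0.7428, -0.3574, 0.5661]], R = [[5.3852, -2.2283, -2.5997], [0.0000, 6.5601, -2.7123], [0.0000, 0.0000, 1.6984]]

q_1 = w_1/‖w_1‖ = (3, -2, 4)/5.3852 = (0.5571, -0.3714, 0.7428).
r_{12} = q_1·w_2 = -2.2283.
u_2 = w_2 + 2.2283·q_1 = (5.2414, 3.1724, -2.3448).
‖u_2‖ = 6.5601, so q_2 = (0.7990, 0.4836, -0.3574).
r_{13} = q_1·w_3 = -2.5997; r_{23} = q_2·w_3 = -2.7123.
u_3 = w_3 + 2.5997·q_1 + 2.7123·q_2 = (-0.3846, 1.3462, 0.9615).
‖u_3‖ = 1.6984, so q_3 = (-0.2265, 0.7926, 0.5661).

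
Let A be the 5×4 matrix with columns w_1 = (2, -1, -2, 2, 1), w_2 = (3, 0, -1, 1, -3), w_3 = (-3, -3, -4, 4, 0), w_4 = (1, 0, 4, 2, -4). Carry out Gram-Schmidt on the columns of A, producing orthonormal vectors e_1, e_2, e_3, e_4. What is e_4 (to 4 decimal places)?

e_4 = (0.0297, -0.1879, 0.7510, 0.6323, -0.0099)

e_1 = w_1/‖w_1‖ = (2, -1, -2, 2, 1)/3.7417 = (0.5345, -0.2673, -0.5345, 0.5345, 0.2673).
r_{12} = e_1·w_2 = 1.8708.
u_2 = w_2 − 1.8708·e_1 = (2.0000, 0.5000, 0.0000, 0.0000, -3.5000).
‖u_2‖ = 4.0620, so e_2 = (0.4924, 0.1231, 0.0000, 0.0000, -0.8616).
r_{13} = e_1·w_3 = 3.4744; r_{23} = e_2·w_3 = -1.8464.
u_3 = w_3 − 3.4744·e_1 + 1.8464·e_2 = (-3.9481, -1.8442, -2.1429, 2.1429, -2.5195).
‖u_3‖ = 5.8753, so e_3 = (-0.6720, -0.3139, -0.3647, 0.3647, -0.4288).
r_{14} = e_1·w_4 = -1.6036; r_{24} = e_2·w_4 = 3.9389; r_{34} = e_3·w_4 = 0.3139.
u_4 = w_4 + 1.6036·e_1 − 3.9389·e_2 − 0.3139·e_3 = (0.1287, -0.8149, 3.2573, 2.7427, -0.0429).
‖u_4‖ = 4.3376, so e_4 = (0.0297, -0.1879, 0.7510, 0.6323, -0.0099).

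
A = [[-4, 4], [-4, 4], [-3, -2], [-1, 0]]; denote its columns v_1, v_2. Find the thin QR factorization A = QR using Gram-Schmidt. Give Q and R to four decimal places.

v_1 = (-4, -4, -3, -1); ‖v_1‖ = 6.4807, so e_1 = (-0.6172, -0.6172, -0.4629, -0.1543).
e_1·v_2 = (-0.6172)·4 + (-0.6172)·4 + (-0.4629)·(-2) + (-0.1543)·0 = -4.0119.
u_2 = v_2 + 4.0119·e_1 = (1.5238, 1.5238, -3.8571, -0.6190).
‖u_2‖ = 4.4615, so e_2 = (0.3415, 0.3415, -0.8645, -0.1388).

Q = [[-0.6172, 0.3415], [-0.6172, 0.3415], [-0.4629, -0.8645], [-0.1543, -0.1388]], R = [[6.4807, -4.0119], [0.0000, 4.4615]]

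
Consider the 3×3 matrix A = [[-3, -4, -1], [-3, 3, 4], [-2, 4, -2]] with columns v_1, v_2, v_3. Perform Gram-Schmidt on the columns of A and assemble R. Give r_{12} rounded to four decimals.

r_{12} = -1.0660

v_1 = (-3, -3, -2); ‖v_1‖ = 4.6904, so q_1 = (-0.6396, -0.6396, -0.4264).
r_{12} = q_1·v_2 = -1.0660.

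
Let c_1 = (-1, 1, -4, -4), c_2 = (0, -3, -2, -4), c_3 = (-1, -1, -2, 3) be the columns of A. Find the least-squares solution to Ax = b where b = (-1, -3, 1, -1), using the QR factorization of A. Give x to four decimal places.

x = (-0.5293, 0.7711, 0.0492)

c_1 = (-1, 1, -4, -4); ‖c_1‖ = 5.8310, so e_1 = (-0.1715, 0.1715, -0.6860, -0.6860).
e_1·c_2 = (-0.1715)·0 + 0.1715·(-3) + (-0.6860)·(-2) + (-0.6860)·(-4) = 3.6015.
u_2 = c_2 − 3.6015·e_1 = (0.6176, -3.6176, 0.4706, -1.5294).
‖u_2‖ = 4.0037, so e_2 = (0.1543, -0.9036, 0.1175, -0.3820).
e_1·c_3 = (-0.1715)·(-1) + 0.1715·(-1) + (-0.6860)·(-2) + (-0.6860)·3 = -0.6860; e_2·c_3 = 0.1543·(-1) + (-0.9036)·(-1) + 0.1175·(-2) + (-0.3820)·3 = -0.6318.
u_3 = c_3 + 0.6860·e_1 + 0.6318·e_2 = (-1.0202, -1.4532, -2.3963, 2.2881).
‖u_3‖ = 3.7590, so e_3 = (-0.2714, -0.3866, -0.6375, 0.6087).
Qᵀb = (-0.3430, 3.0560, 0.1850).
Back-substitute: x_3 = 0.1850/3.7590 = 0.0492.
x_2 = (3.0560 + 0.6318·0.0492)/4.0037 = 0.7711.
x_1 = (-0.3430 − 3.6015·0.7711 + 0.6860·0.0492)/5.8310 = -0.5293.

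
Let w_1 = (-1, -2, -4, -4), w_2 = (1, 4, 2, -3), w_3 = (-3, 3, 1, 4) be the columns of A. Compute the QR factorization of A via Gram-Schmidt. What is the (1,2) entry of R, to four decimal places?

w_1 = (-1, -2, -4, -4); ‖w_1‖ = 6.0828, so e_1 = (-0.1644, -0.3288, -0.6576, -0.6576).
r_{12} = e_1·w_2 = -0.8220.

r_{12} = -0.8220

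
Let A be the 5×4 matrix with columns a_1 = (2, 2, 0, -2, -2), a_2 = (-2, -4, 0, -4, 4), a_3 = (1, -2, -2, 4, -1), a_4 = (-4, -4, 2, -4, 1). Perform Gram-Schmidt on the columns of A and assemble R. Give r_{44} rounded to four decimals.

e_1 = a_1/‖a_1‖ = (2, 2, 0, -2, -2)/4.0000 = (0.5000, 0.5000, 0.0000, -0.5000, -0.5000).
r_{12} = e_1·a_2 = -3.0000.
u_2 = a_2 + 3.0000·e_1 = (-0.5000, -2.5000, 0.0000, -5.5000, 2.5000).
‖u_2‖ = 6.5574, so e_2 = (-0.0762, -0.3812, 0.0000, -0.8387, 0.3812).
r_{13} = e_1·a_3 = -2.0000; r_{23} = e_2·a_3 = -3.0500.
u_3 = a_3 + 2.0000·e_1 + 3.0500·e_2 = (1.7674, -2.1628, -2.0000, 0.4419, -0.8372).
‖u_3‖ = 3.5634, so e_3 = (0.4960, -0.6069, -0.5613, 0.1240, -0.2349).
r_{14} = e_1·a_4 = -2.5000; r_{24} = e_2·a_4 = 5.5662; r_{34} = e_3·a_4 = -1.4097.
u_4 = a_4 + 2.5000·e_1 − 5.5662·e_2 + 1.4097·e_3 = (-1.6264, -1.4835, 1.2088, -0.4066, -2.7033).
r_{44} = ‖u_4‖ = 3.7122.

r_{44} = 3.7122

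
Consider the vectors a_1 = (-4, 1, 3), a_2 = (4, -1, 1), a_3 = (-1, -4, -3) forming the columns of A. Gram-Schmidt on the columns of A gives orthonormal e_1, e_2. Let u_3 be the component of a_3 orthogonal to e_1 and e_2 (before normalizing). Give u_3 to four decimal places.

u_3 = (-1.0000, -4.0000, 0.0000)

a_1 = (-4, 1, 3); ‖a_1‖ = 5.0990, so e_1 = (-0.7845, 0.1961, 0.5883).
e_1·a_2 = (-0.7845)·4 + 0.1961·(-1) + 0.5883·1 = -2.7456.
u_2 = a_2 + 2.7456·e_1 = (1.8462, -0.4615, 2.6154).
‖u_2‖ = 3.2344, so e_2 = (0.5708, -0.1427, 0.8086).
e_1·a_3 = (-0.7845)·(-1) + 0.1961·(-4) + 0.5883·(-3) = -1.7650; e_2·a_3 = 0.5708·(-1) + (-0.1427)·(-4) + 0.8086·(-3) = -2.4258.
u_3 = a_3 + 1.7650·e_1 + 2.4258·e_2 = (-1.0000, -4.0000, 0.0000).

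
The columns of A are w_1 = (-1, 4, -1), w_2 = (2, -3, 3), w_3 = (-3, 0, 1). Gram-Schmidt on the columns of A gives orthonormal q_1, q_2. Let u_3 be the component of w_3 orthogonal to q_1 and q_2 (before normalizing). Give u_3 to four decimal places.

w_1 = (-1, 4, -1); ‖w_1‖ = 4.2426, so q_1 = (-0.2357, 0.9428, -0.2357).
q_1·w_2 = (-0.2357)·2 + 0.9428·(-3) + (-0.2357)·3 = -4.0069.
u_2 = w_2 + 4.0069·q_1 = (1.0556, 0.7778, 2.0556).
‖u_2‖ = 2.4381, so q_2 = (0.4329, 0.3190, 0.8431).
q_1·w_3 = (-0.2357)·(-3) + 0.9428·0 + (-0.2357)·1 = 0.4714; q_2·w_3 = 0.4329·(-3) + 0.3190·0 + 0.8431·1 = -0.4557.
u_3 = w_3 − 0.4714·q_1 + 0.4557·q_2 = (-2.6916, -0.2991, 1.4953).

u_3 = (-2.6916, -0.2991, 1.4953)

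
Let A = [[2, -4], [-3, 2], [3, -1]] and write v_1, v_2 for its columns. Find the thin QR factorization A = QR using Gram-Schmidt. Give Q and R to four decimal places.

v_1 = (2, -3, 3); ‖v_1‖ = 4.6904, so q_1 = (0.4264, -0.6396, 0.6396).
q_1·v_2 = 0.4264·(-4) + (-0.6396)·2 + 0.6396·(-1) = -3.6244.
u_2 = v_2 + 3.6244·q_1 = (-2.4545, -0.3182, 1.3182).
‖u_2‖ = 2.8042, so q_2 = (-0.8753, -0.1135, 0.4701).

Q = [[0.4264, -0.8753], [-0.6396, -0.1135], [0.6396, 0.4701]], R = [[4.6904, -3.6244], [0.0000, 2.8042]]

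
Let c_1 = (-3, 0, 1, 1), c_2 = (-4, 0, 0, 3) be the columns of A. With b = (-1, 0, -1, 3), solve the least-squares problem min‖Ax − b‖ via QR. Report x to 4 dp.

c_1 = (-3, 0, 1, 1); ‖c_1‖ = 3.3166, so q_1 = (-0.9045, 0.0000, 0.3015, 0.3015).
q_1·c_2 = (-0.9045)·(-4) + 0.0000·0 + 0.3015·0 + 0.3015·3 = 4.5227.
u_2 = c_2 − 4.5227·q_1 = (0.0909, 0.0000, -1.3636, 1.6364).
‖u_2‖ = 2.1320, so q_2 = (0.0426, 0.0000, -0.6396, 0.7675).
Qᵀb = (1.5076, 2.8995).
Back-substitute: x_2 = 2.8995/2.1320 = 1.3600.
x_1 = (1.5076 − 4.5227·1.3600)/3.3166 = -1.4000.

x = (-1.4000, 1.3600)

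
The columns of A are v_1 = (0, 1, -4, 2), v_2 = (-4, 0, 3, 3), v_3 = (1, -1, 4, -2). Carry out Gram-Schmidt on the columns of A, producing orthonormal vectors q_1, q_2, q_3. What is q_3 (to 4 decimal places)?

q_3 = (0.7102, 0.0498, 0.3240, 0.6230)

v_1 = (0, 1, -4, 2); ‖v_1‖ = 4.5826, so q_1 = (0.0000, 0.2182, -0.8729, 0.4364).
q_1·v_2 = 0.0000·(-4) + 0.2182·0 + (-0.8729)·3 + 0.4364·3 = -1.3093.
u_2 = v_2 + 1.3093·q_1 = (-4.0000, 0.2857, 1.8571, 3.5714).
‖u_2‖ = 5.6821, so q_2 = (-0.7040, 0.0503, 0.3268, 0.6285).
q_1·v_3 = 0.0000·1 + 0.2182·(-1) + (-0.8729)·4 + 0.4364·(-2) = -4.5826; q_2·v_3 = (-0.7040)·1 + 0.0503·(-1) + 0.3268·4 + 0.6285·(-2) = -0.7040.
u_3 = v_3 + 4.5826·q_1 + 0.7040·q_2 = (0.5044, 0.0354, 0.2301, 0.4425).
‖u_3‖ = 0.7102, so q_3 = (0.7102, 0.0498, 0.3240, 0.6230).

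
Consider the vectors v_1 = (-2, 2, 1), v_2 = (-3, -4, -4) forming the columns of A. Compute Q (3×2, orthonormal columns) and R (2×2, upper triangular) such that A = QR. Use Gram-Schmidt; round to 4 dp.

v_1 = (-2, 2, 1); ‖v_1‖ = 3.0000, so e_1 = (-0.6667, 0.6667, 0.3333).
e_1·v_2 = (-0.6667)·(-3) + 0.6667·(-4) + 0.3333·(-4) = -2.0000.
u_2 = v_2 + 2.0000·e_1 = (-4.3333, -2.6667, -3.3333).
‖u_2‖ = 6.0828, so e_2 = (-0.7124, -0.4384, -0.5480).

Q = [[-0.6667, -0.7124], [0.6667, -0.4384], [0.3333, -0.5480]], R = [[3.0000, -2.0000], [0.0000, 6.0828]]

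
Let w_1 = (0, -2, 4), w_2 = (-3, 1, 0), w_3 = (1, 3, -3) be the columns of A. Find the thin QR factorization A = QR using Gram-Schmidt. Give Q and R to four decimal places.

w_1 = (0, -2, 4); ‖w_1‖ = 4.4721, so q_1 = (0.0000, -0.4472, 0.8944).
q_1·w_2 = 0.0000·(-3) + (-0.4472)·1 + 0.8944·0 = -0.4472.
u_2 = w_2 + 0.4472·q_1 = (-3.0000, 0.8000, 0.4000).
‖u_2‖ = 3.1305, so q_2 = (-0.9583, 0.2556, 0.1278).
q_1·w_3 = 0.0000·1 + (-0.4472)·3 + 0.8944·(-3) = -4.0249; q_2·w_3 = (-0.9583)·1 + 0.2556·3 + 0.1278·(-3) = -0.5750.
u_3 = w_3 + 4.0249·q_1 + 0.5750·q_2 = (0.4490, 1.3469, 0.6735).
‖u_3‖ = 1.5714, so q_3 = (0.2857, 0.8571, 0.4286).

Q = [[0.0000, -0.9583, 0.2857], [-0.4472, 0.2556, 0.8571], [0.8944, 0.1278, 0.4286]], R = [[4.4721, -0.4472, -4.0249], [0.0000, 3.1305, -0.5750], [0.0000, 0.0000, 1.5714]]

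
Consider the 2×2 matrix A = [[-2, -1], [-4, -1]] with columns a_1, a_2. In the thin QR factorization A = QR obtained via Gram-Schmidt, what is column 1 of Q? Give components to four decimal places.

e_1 = (-0.4472, -0.8944)

e_1 = a_1/‖a_1‖ = (-2, -4)/4.4721 = (-0.4472, -0.8944).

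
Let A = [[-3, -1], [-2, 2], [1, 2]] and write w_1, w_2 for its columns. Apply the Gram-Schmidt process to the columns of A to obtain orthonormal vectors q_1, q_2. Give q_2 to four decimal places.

q_1 = w_1/‖w_1‖ = (-3, -2, 1)/3.7417 = (-0.8018, -0.5345, 0.2673).
r_{12} = q_1·w_2 = 0.2673.
u_2 = w_2 − 0.2673·q_1 = (-0.7857, 2.1429, 1.9286).
‖u_2‖ = 2.9881, so q_2 = (-0.2630, 0.7171, 0.6454).

q_2 = (-0.2630, 0.7171, 0.6454)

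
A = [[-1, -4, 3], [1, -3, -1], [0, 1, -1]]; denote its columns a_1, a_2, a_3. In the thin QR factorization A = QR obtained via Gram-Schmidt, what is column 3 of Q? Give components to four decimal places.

e_1 = a_1/‖a_1‖ = (-1, 1, 0)/1.4142 = (-0.7071, 0.7071, 0.0000).
r_{12} = e_1·a_2 = 0.7071.
u_2 = a_2 − 0.7071·e_1 = (-3.5000, -3.5000, 1.0000).
‖u_2‖ = 5.0498, so e_2 = (-0.6931, -0.6931, 0.1980).
r_{13} = e_1·a_3 = -2.8284; r_{23} = e_2·a_3 = -1.5842.
u_3 = a_3 + 2.8284·e_1 + 1.5842·e_2 = (-0.0980, -0.0980, -0.6863).
‖u_3‖ = 0.7001, so e_3 = (-0.1400, -0.1400, -0.9802).

e_3 = (-0.1400, -0.1400, -0.9802)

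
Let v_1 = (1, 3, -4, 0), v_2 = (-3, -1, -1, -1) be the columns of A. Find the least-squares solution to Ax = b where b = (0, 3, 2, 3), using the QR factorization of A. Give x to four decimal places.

x = (-0.0130, -0.6688)

e_1 = v_1/‖v_1‖ = (1, 3, -4, 0)/5.0990 = (0.1961, 0.5883, -0.7845, 0.0000).
r_{12} = e_1·v_2 = -0.3922.
u_2 = v_2 + 0.3922·e_1 = (-2.9231, -0.7692, -1.3077, -1.0000).
‖u_2‖ = 3.4418, so e_2 = (-0.8493, -0.2235, -0.3799, -0.2905).
Qᵀb = (0.1961, -2.3020).
Back-substitute: x_2 = -2.3020/3.4418 = -0.6688.
x_1 = (0.1961 + 0.3922·(-0.6688))/5.0990 = -0.0130.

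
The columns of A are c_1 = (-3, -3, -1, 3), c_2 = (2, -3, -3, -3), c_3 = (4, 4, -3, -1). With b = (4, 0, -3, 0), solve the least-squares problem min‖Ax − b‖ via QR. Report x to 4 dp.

x = (0.3262, 0.3978, 0.7059)

c_1 = (-3, -3, -1, 3); ‖c_1‖ = 5.2915, so q_1 = (-0.5669, -0.5669, -0.1890, 0.5669).
q_1·c_2 = (-0.5669)·2 + (-0.5669)·(-3) + (-0.1890)·(-3) + 0.5669·(-3) = -0.5669.
u_2 = c_2 + 0.5669·q_1 = (1.6786, -3.3214, -3.1071, -2.6786).
‖u_2‖ = 5.5388, so q_2 = (0.3031, -0.5997, -0.5610, -0.4836).
q_1·c_3 = (-0.5669)·4 + (-0.5669)·4 + (-0.1890)·(-3) + 0.5669·(-1) = -4.5356; q_2·c_3 = 0.3031·4 + (-0.5997)·4 + (-0.5610)·(-3) + (-0.4836)·(-1) = 0.9801.
u_3 = c_3 + 4.5356·q_1 − 0.9801·q_2 = (1.1315, 2.0163, -3.3073, 2.0454).
‖u_3‖ = 4.5242, so q_3 = (0.2501, 0.4457, -0.7310, 0.4521).
Qᵀb = (-1.7008, 2.8951, 3.1936).
Back-substitute: x_3 = 3.1936/4.5242 = 0.7059.
x_2 = (2.8951 − 0.9801·0.7059)/5.5388 = 0.3978.
x_1 = (-1.7008 + 0.5669·0.3978 + 4.5356·0.7059)/5.2915 = 0.3262.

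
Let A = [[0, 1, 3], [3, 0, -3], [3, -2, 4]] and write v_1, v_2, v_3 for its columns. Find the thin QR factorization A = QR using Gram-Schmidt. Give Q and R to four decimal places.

Q = [[0.0000, 0.5774, 0.8165], [0.7071, 0.5774, -0.4082], [0.7071, -0.5774, 0.4082]], R = [[4.2426, -1.4142, 0.7071], [0.0000, 1.7321, -2.3094], [0.0000, 0.0000, 5.3072]]

v_1 = (0, 3, 3); ‖v_1‖ = 4.2426, so q_1 = (0.0000, 0.7071, 0.7071).
q_1·v_2 = 0.0000·1 + 0.7071·0 + 0.7071·(-2) = -1.4142.
u_2 = v_2 + 1.4142·q_1 = (1.0000, 1.0000, -1.0000).
‖u_2‖ = 1.7321, so q_2 = (0.5774, 0.5774, -0.5774).
q_1·v_3 = 0.0000·3 + 0.7071·(-3) + 0.7071·4 = 0.7071; q_2·v_3 = 0.5774·3 + 0.5774·(-3) + (-0.5774)·4 = -2.3094.
u_3 = v_3 − 0.7071·q_1 + 2.3094·q_2 = (4.3333, -2.1667, 2.1667).
‖u_3‖ = 5.3072, so q_3 = (0.8165, -0.4082, 0.4082).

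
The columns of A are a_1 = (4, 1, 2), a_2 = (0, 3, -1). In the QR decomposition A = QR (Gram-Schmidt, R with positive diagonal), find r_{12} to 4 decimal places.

r_{12} = 0.2182

a_1 = (4, 1, 2); ‖a_1‖ = 4.5826, so q_1 = (0.8729, 0.2182, 0.4364).
r_{12} = q_1·a_2 = 0.2182.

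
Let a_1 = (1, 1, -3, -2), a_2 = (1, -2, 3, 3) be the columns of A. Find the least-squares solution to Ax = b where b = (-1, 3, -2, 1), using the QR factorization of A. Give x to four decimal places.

x = (-0.2472, -0.6067)

q_1 = a_1/‖a_1‖ = (1, 1, -3, -2)/3.8730 = (0.2582, 0.2582, -0.7746, -0.5164).
r_{12} = q_1·a_2 = -4.1312.
u_2 = a_2 + 4.1312·q_1 = (2.0667, -0.9333, -0.2000, 0.8667).
‖u_2‖ = 2.4358, so q_2 = (0.8484, -0.3832, -0.0821, 0.3558).
Qᵀb = (1.5492, -1.4779).
Back-substitute: x_2 = -1.4779/2.4358 = -0.6067.
x_1 = (1.5492 + 4.1312·(-0.6067))/3.8730 = -0.2472.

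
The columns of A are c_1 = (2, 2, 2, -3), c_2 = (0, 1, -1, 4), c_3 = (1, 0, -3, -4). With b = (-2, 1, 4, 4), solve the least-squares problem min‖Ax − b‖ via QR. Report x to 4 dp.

c_1 = (2, 2, 2, -3); ‖c_1‖ = 4.5826, so q_1 = (0.4364, 0.4364, 0.4364, -0.6547).
q_1·c_2 = 0.4364·0 + 0.4364·1 + 0.4364·(-1) + (-0.6547)·4 = -2.6186.
u_2 = c_2 + 2.6186·q_1 = (1.1429, 2.1429, 0.1429, 2.2857).
‖u_2‖ = 3.3381, so q_2 = (0.3424, 0.6419, 0.0428, 0.6847).
q_1·c_3 = 0.4364·1 + 0.4364·0 + 0.4364·(-3) + (-0.6547)·(-4) = 1.7457; q_2·c_3 = 0.3424·1 + 0.6419·0 + 0.0428·(-3) + 0.6847·(-4) = -2.5250.
u_3 = c_3 − 1.7457·q_1 + 2.5250·q_2 = (1.1026, 0.8590, -3.6538, -1.1282).
‖u_3‖ = 4.0715, so q_3 = (0.2708, 0.2110, -0.8974, -0.2771).
Qᵀb = (-1.3093, 2.8673, -5.0287).
Back-substitute: x_3 = -5.0287/4.0715 = -1.2351.
x_2 = (2.8673 + 2.5250·(-1.2351))/3.3381 = -0.0753.
x_1 = (-1.3093 + 2.6186·(-0.0753) − 1.7457·(-1.2351))/4.5826 = 0.1418.

x = (0.1418, -0.0753, -1.2351)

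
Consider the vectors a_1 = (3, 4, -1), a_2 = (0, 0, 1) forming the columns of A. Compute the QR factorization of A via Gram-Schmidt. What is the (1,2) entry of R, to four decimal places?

r_{12} = -0.1961

e_1 = a_1/‖a_1‖ = (3, 4, -1)/5.0990 = (0.5883, 0.7845, -0.1961).
r_{12} = e_1·a_2 = -0.1961.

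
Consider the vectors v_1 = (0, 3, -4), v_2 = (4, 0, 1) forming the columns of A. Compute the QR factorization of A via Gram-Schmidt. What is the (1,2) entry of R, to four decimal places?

v_1 = (0, 3, -4); ‖v_1‖ = 5.0000, so e_1 = (0.0000, 0.6000, -0.8000).
r_{12} = e_1·v_2 = -0.8000.

r_{12} = -0.8000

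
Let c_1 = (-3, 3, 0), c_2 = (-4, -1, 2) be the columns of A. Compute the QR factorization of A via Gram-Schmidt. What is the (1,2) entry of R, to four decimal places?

r_{12} = 2.1213

c_1 = (-3, 3, 0); ‖c_1‖ = 4.2426, so e_1 = (-0.7071, 0.7071, 0.0000).
r_{12} = e_1·c_2 = 2.1213.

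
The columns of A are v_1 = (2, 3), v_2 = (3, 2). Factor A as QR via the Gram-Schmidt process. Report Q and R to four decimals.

Q = [[0.5547, 0.8321], [0.8321, -0.5547]], R = [[3.6056, 3.3282], [0.0000, 1.3868]]

q_1 = v_1/‖v_1‖ = (2, 3)/3.6056 = (0.5547, 0.8321).
r_{12} = q_1·v_2 = 3.3282.
u_2 = v_2 − 3.3282·q_1 = (1.1538, -0.7692).
‖u_2‖ = 1.3868, so q_2 = (0.8321, -0.5547).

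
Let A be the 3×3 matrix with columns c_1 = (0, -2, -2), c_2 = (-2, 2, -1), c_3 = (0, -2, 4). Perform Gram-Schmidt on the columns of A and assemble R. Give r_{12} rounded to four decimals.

r_{12} = -0.7071

c_1 = (0, -2, -2); ‖c_1‖ = 2.8284, so e_1 = (0.0000, -0.7071, -0.7071).
r_{12} = e_1·c_2 = -0.7071.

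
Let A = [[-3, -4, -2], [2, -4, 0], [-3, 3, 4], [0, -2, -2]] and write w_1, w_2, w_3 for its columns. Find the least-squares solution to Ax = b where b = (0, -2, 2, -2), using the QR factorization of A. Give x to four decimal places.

x = (-0.3562, 0.3027, 0.1083)

e_1 = w_1/‖w_1‖ = (-3, 2, -3, 0)/4.6904 = (-0.6396, 0.4264, -0.6396, 0.0000).
r_{12} = e_1·w_2 = -1.0660.
u_2 = w_2 + 1.0660·e_1 = (-4.6818, -3.5455, 2.3182, -2.0000).
‖u_2‖ = 6.6230, so e_2 = (-0.7069, -0.5353, 0.3500, -0.3020).
r_{13} = e_1·w_3 = -1.2792; r_{23} = e_2·w_3 = 3.4179.
u_3 = w_3 + 1.2792·e_1 − 3.4179·e_2 = (-0.4021, 2.3751, 1.9855, -0.9679).
‖u_3‖ = 3.2683, so e_3 = (-0.1230, 0.7267, 0.6075, -0.2961).
Qᵀb = (-2.1320, 2.3747, 0.3538).
Back-substitute: x_3 = 0.3538/3.2683 = 0.1083.
x_2 = (2.3747 − 3.4179·0.1083)/6.6230 = 0.3027.
x_1 = (-2.1320 + 1.0660·0.3027 + 1.2792·0.1083)/4.6904 = -0.3562.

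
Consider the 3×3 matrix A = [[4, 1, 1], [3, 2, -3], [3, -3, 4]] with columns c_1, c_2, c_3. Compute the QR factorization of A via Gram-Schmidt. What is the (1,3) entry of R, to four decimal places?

r_{13} = 1.2005

c_1 = (4, 3, 3); ‖c_1‖ = 5.8310, so e_1 = (0.6860, 0.5145, 0.5145).
r_{13} = e_1·c_3 = 1.2005.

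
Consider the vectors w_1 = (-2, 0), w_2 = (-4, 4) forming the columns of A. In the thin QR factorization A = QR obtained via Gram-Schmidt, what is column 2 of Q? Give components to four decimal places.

e_2 = (0.0000, 1.0000)

w_1 = (-2, 0); ‖w_1‖ = 2.0000, so e_1 = (-1.0000, 0.0000).
e_1·w_2 = (-1.0000)·(-4) + 0.0000·4 = 4.0000.
u_2 = w_2 − 4.0000·e_1 = (0.0000, 4.0000).
‖u_2‖ = 4.0000, so e_2 = (0.0000, 1.0000).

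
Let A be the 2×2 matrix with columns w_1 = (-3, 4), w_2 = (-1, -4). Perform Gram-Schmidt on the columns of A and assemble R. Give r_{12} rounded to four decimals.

w_1 = (-3, 4); ‖w_1‖ = 5.0000, so e_1 = (-0.6000, 0.8000).
r_{12} = e_1·w_2 = -2.6000.

r_{12} = -2.6000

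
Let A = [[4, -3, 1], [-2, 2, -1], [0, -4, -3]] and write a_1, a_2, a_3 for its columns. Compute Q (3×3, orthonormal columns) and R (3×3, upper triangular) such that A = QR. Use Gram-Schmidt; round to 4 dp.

Q = [[0.8944, 0.0497, -0.4444], [-0.4472, 0.0994, -0.8889], [0.0000, -0.9938, -0.1111]], R = [[4.4721, -3.5777, 1.3416], [0.0000, 4.0249, 2.9317], [0.0000, 0.0000, 0.7778]]

a_1 = (4, -2, 0); ‖a_1‖ = 4.4721, so q_1 = (0.8944, -0.4472, 0.0000).
q_1·a_2 = 0.8944·(-3) + (-0.4472)·2 + 0.0000·(-4) = -3.5777.
u_2 = a_2 + 3.5777·q_1 = (0.2000, 0.4000, -4.0000).
‖u_2‖ = 4.0249, so q_2 = (0.0497, 0.0994, -0.9938).
q_1·a_3 = 0.8944·1 + (-0.4472)·(-1) + 0.0000·(-3) = 1.3416; q_2·a_3 = 0.0497·1 + 0.0994·(-1) + (-0.9938)·(-3) = 2.9317.
u_3 = a_3 − 1.3416·q_1 − 2.9317·q_2 = (-0.3457, -0.6914, -0.0864).
‖u_3‖ = 0.7778, so q_3 = (-0.4444, -0.8889, -0.1111).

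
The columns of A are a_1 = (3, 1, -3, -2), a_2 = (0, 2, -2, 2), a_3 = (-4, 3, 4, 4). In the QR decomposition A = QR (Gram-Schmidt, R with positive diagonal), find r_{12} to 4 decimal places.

r_{12} = 0.8341

q_1 = a_1/‖a_1‖ = (3, 1, -3, -2)/4.7958 = (0.6255, 0.2085, -0.6255, -0.4170).
r_{12} = q_1·a_2 = 0.8341.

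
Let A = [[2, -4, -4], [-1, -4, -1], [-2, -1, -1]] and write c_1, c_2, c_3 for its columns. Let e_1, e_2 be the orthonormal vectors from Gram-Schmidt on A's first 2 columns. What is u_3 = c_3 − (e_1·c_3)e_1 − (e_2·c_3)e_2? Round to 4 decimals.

c_1 = (2, -1, -2); ‖c_1‖ = 3.0000, so e_1 = (0.6667, -0.3333, -0.6667).
e_1·c_2 = 0.6667·(-4) + (-0.3333)·(-4) + (-0.6667)·(-1) = -0.6667.
u_2 = c_2 + 0.6667·e_1 = (-3.5556, -4.2222, -1.4444).
‖u_2‖ = 5.7057, so e_2 = (-0.6232, -0.7400, -0.2532).
e_1·c_3 = 0.6667·(-4) + (-0.3333)·(-1) + (-0.6667)·(-1) = -1.6667; e_2·c_3 = (-0.6232)·(-4) + (-0.7400)·(-1) + (-0.2532)·(-1) = 3.4858.
u_3 = c_3 + 1.6667·e_1 − 3.4858·e_2 = (-0.7167, 1.0239, -1.2287).

u_3 = (-0.7167, 1.0239, -1.2287)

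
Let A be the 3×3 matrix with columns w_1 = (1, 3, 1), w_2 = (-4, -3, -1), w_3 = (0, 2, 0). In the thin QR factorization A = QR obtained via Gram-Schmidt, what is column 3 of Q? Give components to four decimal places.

q_3 = (0.0000, 0.3162, -0.9487)

w_1 = (1, 3, 1); ‖w_1‖ = 3.3166, so q_1 = (0.3015, 0.9045, 0.3015).
q_1·w_2 = 0.3015·(-4) + 0.9045·(-3) + 0.3015·(-1) = -4.2212.
u_2 = w_2 + 4.2212·q_1 = (-2.7273, 0.8182, 0.2727).
‖u_2‖ = 2.8604, so q_2 = (-0.9535, 0.2860, 0.0953).
q_1·w_3 = 0.3015·0 + 0.9045·2 + 0.3015·0 = 1.8091; q_2·w_3 = (-0.9535)·0 + 0.2860·2 + 0.0953·0 = 0.5721.
u_3 = w_3 − 1.8091·q_1 − 0.5721·q_2 = (0.0000, 0.2000, -0.6000).
‖u_3‖ = 0.6325, so q_3 = (0.0000, 0.3162, -0.9487).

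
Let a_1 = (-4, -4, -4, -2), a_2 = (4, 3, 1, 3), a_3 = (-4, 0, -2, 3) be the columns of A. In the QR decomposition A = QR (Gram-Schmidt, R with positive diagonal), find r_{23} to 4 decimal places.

e_1 = a_1/‖a_1‖ = (-4, -4, -4, -2)/7.2111 = (-0.5547, -0.5547, -0.5547, -0.2774).
r_{12} = e_1·a_2 = -5.2697.
u_2 = a_2 + 5.2697·e_1 = (1.0769, 0.0769, -1.9231, 1.5385).
‖u_2‖ = 2.6890, so e_2 = (0.4005, 0.0286, -0.7152, 0.5721).
r_{23} = e_2·a_3 = 1.5447.

r_{23} = 1.5447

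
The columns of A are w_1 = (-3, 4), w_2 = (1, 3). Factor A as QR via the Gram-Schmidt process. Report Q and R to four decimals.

Q = [[-0.6000, 0.8000], [0.8000, 0.6000]], R = [[5.0000, 1.8000], [0.0000, 2.6000]]

w_1 = (-3, 4); ‖w_1‖ = 5.0000, so q_1 = (-0.6000, 0.8000).
q_1·w_2 = (-0.6000)·1 + 0.8000·3 = 1.8000.
u_2 = w_2 − 1.8000·q_1 = (2.0800, 1.5600).
‖u_2‖ = 2.6000, so q_2 = (0.8000, 0.6000).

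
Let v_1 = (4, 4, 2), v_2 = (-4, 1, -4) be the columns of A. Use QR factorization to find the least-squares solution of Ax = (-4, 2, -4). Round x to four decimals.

v_1 = (4, 4, 2); ‖v_1‖ = 6.0000, so e_1 = (0.6667, 0.6667, 0.3333).
e_1·v_2 = 0.6667·(-4) + 0.6667·1 + 0.3333·(-4) = -3.3333.
u_2 = v_2 + 3.3333·e_1 = (-1.7778, 3.2222, -2.8889).
‖u_2‖ = 4.6786, so e_2 = (-0.3800, 0.6887, -0.6175).
Qᵀb = (-2.6667, 5.3673).
Back-substitute: x_2 = 5.3673/4.6786 = 1.1472.
x_1 = (-2.6667 + 3.3333·1.1472)/6.0000 = 0.1929.

x = (0.1929, 1.1472)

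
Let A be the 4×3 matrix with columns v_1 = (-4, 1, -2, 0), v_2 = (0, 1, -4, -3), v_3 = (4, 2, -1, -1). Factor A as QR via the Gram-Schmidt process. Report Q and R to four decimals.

Q = [[-0.8729, 0.3643, 0.2506], [0.2182, 0.1214, 0.8927], [-0.4364, -0.6679, -0.0548], [0.0000, -0.6375, 0.3706]], R = [[4.5826, 1.9640, -2.6186], [0.0000, 4.7056, 3.0055], [0.0000, 0.0000, 2.4718]]

v_1 = (-4, 1, -2, 0); ‖v_1‖ = 4.5826, so e_1 = (-0.8729, 0.2182, -0.4364, 0.0000).
e_1·v_2 = (-0.8729)·0 + 0.2182·1 + (-0.4364)·(-4) + 0.0000·(-3) = 1.9640.
u_2 = v_2 − 1.9640·e_1 = (1.7143, 0.5714, -3.1429, -3.0000).
‖u_2‖ = 4.7056, so e_2 = (0.3643, 0.1214, -0.6679, -0.6375).
e_1·v_3 = (-0.8729)·4 + 0.2182·2 + (-0.4364)·(-1) + 0.0000·(-1) = -2.6186; e_2·v_3 = 0.3643·4 + 0.1214·2 + (-0.6679)·(-1) + (-0.6375)·(-1) = 3.0055.
u_3 = v_3 + 2.6186·e_1 − 3.0055·e_2 = (0.6194, 2.2065, -0.1355, 0.9161).
‖u_3‖ = 2.4718, so e_3 = (0.2506, 0.8927, -0.0548, 0.3706).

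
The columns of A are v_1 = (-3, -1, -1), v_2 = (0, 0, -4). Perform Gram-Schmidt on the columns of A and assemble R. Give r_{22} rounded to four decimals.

v_1 = (-3, -1, -1); ‖v_1‖ = 3.3166, so e_1 = (-0.9045, -0.3015, -0.3015).
e_1·v_2 = (-0.9045)·0 + (-0.3015)·0 + (-0.3015)·(-4) = 1.2060.
u_2 = v_2 − 1.2060·e_1 = (1.0909, 0.3636, -3.6364).
r_{22} = ‖u_2‖ = 3.8139.

r_{22} = 3.8139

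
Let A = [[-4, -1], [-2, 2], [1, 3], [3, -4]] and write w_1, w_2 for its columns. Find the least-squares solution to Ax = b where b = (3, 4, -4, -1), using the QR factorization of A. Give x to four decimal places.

w_1 = (-4, -2, 1, 3); ‖w_1‖ = 5.4772, so e_1 = (-0.7303, -0.3651, 0.1826, 0.5477).
e_1·w_2 = (-0.7303)·(-1) + (-0.3651)·2 + 0.1826·3 + 0.5477·(-4) = -1.6432.
u_2 = w_2 + 1.6432·e_1 = (-2.2000, 1.4000, 3.3000, -3.1000).
‖u_2‖ = 5.2249, so e_2 = (-0.4211, 0.2679, 0.6316, -0.5933).
Qᵀb = (-4.9295, -2.1244).
Back-substitute: x_2 = -2.1244/5.2249 = -0.4066.
x_1 = (-4.9295 + 1.6432·(-0.4066))/5.4772 = -1.0220.

x = (-1.0220, -0.4066)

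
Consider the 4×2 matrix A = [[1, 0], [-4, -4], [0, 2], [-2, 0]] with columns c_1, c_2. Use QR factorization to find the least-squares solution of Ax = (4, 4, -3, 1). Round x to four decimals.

e_1 = c_1/‖c_1‖ = (1, -4, 0, -2)/4.5826 = (0.2182, -0.8729, 0.0000, -0.4364).
r_{12} = e_1·c_2 = 3.4915.
u_2 = c_2 − 3.4915·e_1 = (-0.7619, -0.9524, 2.0000, 1.5238).
‖u_2‖ = 2.7946, so e_2 = (-0.2726, -0.3408, 0.7157, 0.5453).
Qᵀb = (-3.0551, -4.0555).
Back-substitute: x_2 = -4.0555/2.7946 = -1.4512.
x_1 = (-3.0551 − 3.4915·(-1.4512))/4.5826 = 0.4390.

x = (0.4390, -1.4512)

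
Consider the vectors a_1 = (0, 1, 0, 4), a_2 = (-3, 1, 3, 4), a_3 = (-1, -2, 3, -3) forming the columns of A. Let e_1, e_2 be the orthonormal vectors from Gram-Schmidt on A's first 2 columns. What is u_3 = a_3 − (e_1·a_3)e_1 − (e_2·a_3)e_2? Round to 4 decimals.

u_3 = (1.0000, -1.1765, 1.0000, 0.2941)

a_1 = (0, 1, 0, 4); ‖a_1‖ = 4.1231, so e_1 = (0.0000, 0.2425, 0.0000, 0.9701).
e_1·a_2 = 0.0000·(-3) + 0.2425·1 + 0.0000·3 + 0.9701·4 = 4.1231.
u_2 = a_2 − 4.1231·e_1 = (-3.0000, 0.0000, 3.0000, 0.0000).
‖u_2‖ = 4.2426, so e_2 = (-0.7071, 0.0000, 0.7071, 0.0000).
e_1·a_3 = 0.0000·(-1) + 0.2425·(-2) + 0.0000·3 + 0.9701·(-3) = -3.3955; e_2·a_3 = (-0.7071)·(-1) + 0.0000·(-2) + 0.7071·3 + 0.0000·(-3) = 2.8284.
u_3 = a_3 + 3.3955·e_1 − 2.8284·e_2 = (1.0000, -1.1765, 1.0000, 0.2941).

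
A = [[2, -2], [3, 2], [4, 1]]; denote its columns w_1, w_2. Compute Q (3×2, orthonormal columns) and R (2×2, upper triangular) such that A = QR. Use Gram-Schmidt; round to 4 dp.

Q = [[0.3714, -0.8666], [0.5571, 0.4952], [0.7428, 0.0619]], R = [[5.3852, 1.1142], [0.0000, 2.7854]]

e_1 = w_1/‖w_1‖ = (2, 3, 4)/5.3852 = (0.3714, 0.5571, 0.7428).
r_{12} = e_1·w_2 = 1.1142.
u_2 = w_2 − 1.1142·e_1 = (-2.4138, 1.3793, 0.1724).
‖u_2‖ = 2.7854, so e_2 = (-0.8666, 0.4952, 0.0619).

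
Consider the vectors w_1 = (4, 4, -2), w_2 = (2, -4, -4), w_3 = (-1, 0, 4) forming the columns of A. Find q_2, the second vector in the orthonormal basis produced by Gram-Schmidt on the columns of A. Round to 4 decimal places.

q_2 = (0.3333, -0.6667, -0.6667)

w_1 = (4, 4, -2); ‖w_1‖ = 6.0000, so q_1 = (0.6667, 0.6667, -0.3333).
q_1·w_2 = 0.6667·2 + 0.6667·(-4) + (-0.3333)·(-4) = 0.0000.
u_2 = w_2 + 0.0000·q_1 = (2.0000, -4.0000, -4.0000).
‖u_2‖ = 6.0000, so q_2 = (0.3333, -0.6667, -0.6667).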